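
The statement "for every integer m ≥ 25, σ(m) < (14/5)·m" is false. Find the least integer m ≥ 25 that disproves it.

For m = 25, 26, 27, 28, …, 57, 58, 59 the conclusion holds.
m = 60: σ(60) = 168; 168 ≥ 168.
Hence m = 60 is a counterexample.

m = 60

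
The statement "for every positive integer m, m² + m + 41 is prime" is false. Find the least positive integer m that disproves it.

Check each positive integer m in order until m² + m + 41 is not prime.
For m = 1, 2, 3, 4, …, 37, 38, 39 the conclusion holds.
m = 40: m² + m + 41 = 1681 = 41 × 41, composite.

m = 40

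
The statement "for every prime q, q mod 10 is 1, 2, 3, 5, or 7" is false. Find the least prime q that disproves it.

q = 2: 2 mod 10 = 2.
q = 3: 3 mod 10 = 3.
q = 5: 5 mod 10 = 5.
q = 7: 7 mod 10 = 7.
q = 11: 11 mod 10 = 1.
q = 13: 13 mod 10 = 3.
q = 17: 17 mod 10 = 7.
q = 19: 19 mod 10 = 9 — not in {1, 2, 3, 5, 7}.
So q = 19 is the smallest counterexample.

q = 19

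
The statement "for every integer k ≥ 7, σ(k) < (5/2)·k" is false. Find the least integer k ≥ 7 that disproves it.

k = 24

We need the least integer k ≥ 7 for which the claim fails.
For k = 7, 8, 9, 10, …, 21, 22, 23 the conclusion holds.
k = 24: σ(24) = 60; 60 ≥ 60.
Thus k = 24 disproves the claim, and no smaller k works.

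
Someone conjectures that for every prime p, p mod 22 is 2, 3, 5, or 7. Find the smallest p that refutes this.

p = 11

The first 4 eligible values, up to p = 7, all satisfy the conclusion.
p = 11: 11 mod 22 = 11 — not in {2, 3, 5, 7}.
So p = 11 is the smallest counterexample.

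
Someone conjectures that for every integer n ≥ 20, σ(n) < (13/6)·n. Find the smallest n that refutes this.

n = 24

We need the least integer n ≥ 20 for which the claim fails.
The first 4 eligible values, up to n = 23, all satisfy the conclusion.
n = 24: σ(24) = 60; 60 ≥ 52.
So n = 24 is the smallest counterexample.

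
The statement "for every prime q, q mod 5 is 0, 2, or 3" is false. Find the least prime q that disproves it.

Check each prime q in order until the claim fails.
For q = 2, 3, 5, 7 the conclusion holds.
q = 11: 11 mod 5 = 1 — not in {0, 2, 3}.

q = 11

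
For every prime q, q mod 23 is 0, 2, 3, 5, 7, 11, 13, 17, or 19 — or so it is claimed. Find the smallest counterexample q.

q = 29

A counterexample is any prime q such that the claim fails; we check each in order.
For q = 2, 3, 5, 7, 11, 13, 17, 19, 23 the conclusion holds.
q = 29: 29 mod 23 = 6 — not in {0, 2, 3, 5, 7, 11, 13, 17, 19}.
Hence q = 29 is a counterexample.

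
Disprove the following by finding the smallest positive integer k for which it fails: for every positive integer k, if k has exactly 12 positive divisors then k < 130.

A counterexample is any positive integer k such that k has exactly 12 positive divisors but the claim fails; we check each in order.
For k = 60, 72, 84, 90, 96, 108, 126 the conclusion holds.
k = 132: τ(132) = 12; 132 ≥ 130.
Hence k = 132 is a counterexample.

k = 132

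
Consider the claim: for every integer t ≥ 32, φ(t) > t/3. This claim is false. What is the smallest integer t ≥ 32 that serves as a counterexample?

t = 36

We need the least integer t ≥ 32 for which the claim fails.
t = 32: φ(32) = 16 and 32/3 = 32/3, so φ(32) > 32/3.
t = 33: φ(33) = 20 and 33/3 = 11, so φ(33) > 33/3.
t = 34: φ(34) = 16 and 34/3 = 34/3, so φ(34) > 34/3.
t = 35: φ(35) = 24 and 35/3 = 35/3, so φ(35) > 35/3.
t = 36: φ(36) = 12 and 36/3 = 12, so φ(36) ≤ 36/3.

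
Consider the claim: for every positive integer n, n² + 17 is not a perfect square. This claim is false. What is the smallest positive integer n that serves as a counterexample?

n = 8

A counterexample is any positive integer n such that n² + 17 is a perfect square; we check each in order.
n = 1: 1² + 17 = 18, not a perfect square.
n = 2: 2² + 17 = 21, not a perfect square.
n = 3: 3² + 17 = 26, not a perfect square.
n = 4: 4² + 17 = 33, not a perfect square.
n = 5: 5² + 17 = 42, not a perfect square.
n = 6: 6² + 17 = 53, not a perfect square.
n = 7: 7² + 17 = 66, not a perfect square.
n = 8: 8² + 17 = 81 = 9², a perfect square.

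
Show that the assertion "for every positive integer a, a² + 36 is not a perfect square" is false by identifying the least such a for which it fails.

The first 7 eligible values, up to a = 7, all satisfy the conclusion.
a = 8: 8² + 36 = 100 = 10², a perfect square.
So a = 8 is the smallest counterexample.

a = 8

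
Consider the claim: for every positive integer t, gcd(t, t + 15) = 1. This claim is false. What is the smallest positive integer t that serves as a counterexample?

Check each positive integer t in order until gcd(t, t + 15) > 1.
For t = 1, 2 the conclusion holds.
t = 3: gcd(3, 18) = 3.

t = 3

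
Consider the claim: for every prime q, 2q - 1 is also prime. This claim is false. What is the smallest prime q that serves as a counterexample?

q = 2: 2q - 1 = 3, prime.
q = 3: 2q - 1 = 5, prime.
q = 5: 2q - 1 = 9 = 3 × 3, not prime.
Hence q = 5 is a counterexample.

q = 5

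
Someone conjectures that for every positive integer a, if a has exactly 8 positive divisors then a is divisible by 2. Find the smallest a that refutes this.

a = 105

Check each positive integer a in order until a has exactly 8 positive divisors but a is not divisible by 2.
The first 12 eligible values, up to a = 104, all satisfy the conclusion.
a = 105: τ(105) = 8; 105 mod 2 = 1.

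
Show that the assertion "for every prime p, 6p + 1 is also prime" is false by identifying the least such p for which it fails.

p = 2: 6p + 1 = 13, prime.
p = 3: 6p + 1 = 19, prime.
p = 5: 6p + 1 = 31, prime.
p = 7: 6p + 1 = 43, prime.
p = 11: 6p + 1 = 67, prime.
p = 13: 6p + 1 = 79, prime.
p = 17: 6p + 1 = 103, prime.
p = 19: 6p + 1 = 115 = 5 × 23, not prime.
So p = 19 is the smallest counterexample.

p = 19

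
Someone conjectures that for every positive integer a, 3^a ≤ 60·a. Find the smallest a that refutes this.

a = 6

For a = 1, 2, 3, 4, 5 the conclusion holds.
a = 6: 3^a = 729 and 60·a = 360, so 729 > 360.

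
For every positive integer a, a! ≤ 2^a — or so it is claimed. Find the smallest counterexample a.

a = 4

A counterexample is any positive integer a such that a! > 2^a; we check each in order.
a = 1: a! = 1 and 2^a = 2, so 1 ≤ 2.
a = 2: a! = 2 and 2^a = 4, so 2 ≤ 4.
a = 3: a! = 6 and 2^a = 8, so 6 ≤ 8.
a = 4: a! = 24 and 2^a = 16, so 24 > 16.
So a = 4 is the smallest counterexample.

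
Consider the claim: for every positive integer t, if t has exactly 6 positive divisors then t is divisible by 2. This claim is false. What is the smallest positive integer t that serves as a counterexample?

t = 45

The first 6 eligible values, up to t = 44, all satisfy the conclusion.
t = 45: τ(45) = 6; 45 mod 2 = 1.
Hence t = 45 is a counterexample.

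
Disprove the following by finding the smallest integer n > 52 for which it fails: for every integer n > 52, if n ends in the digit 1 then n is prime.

n = 81

n = 61: 61 ends in 1 and is prime.
n = 71: 71 ends in 1 and is prime.
n = 81: 81 ends in 1; 81 = 3 × 27, composite.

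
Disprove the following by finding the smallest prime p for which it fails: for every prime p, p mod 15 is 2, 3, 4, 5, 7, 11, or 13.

For p = 2, 3, 5, 7, 11, 13, 17, 19 the conclusion holds.
p = 23: 23 mod 15 = 8 — not in {2, 3, 4, 5, 7, 11, 13}.

p = 23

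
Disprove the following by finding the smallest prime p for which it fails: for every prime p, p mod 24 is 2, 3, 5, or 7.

The first 4 eligible values, up to p = 7, all satisfy the conclusion.
p = 11: 11 mod 24 = 11 — not in {2, 3, 5, 7}.

p = 11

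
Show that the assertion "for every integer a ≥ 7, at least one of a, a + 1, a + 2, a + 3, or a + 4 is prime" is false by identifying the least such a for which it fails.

A counterexample is any integer a ≥ 7 such that a, a + 1, a + 2, a + 3, a + 4 are all composite; we check each in order.
For a = 7, 8, 9, 10, …, 21, 22, 23 the conclusion holds.
a = 24: 24 = 2 × 12; 25 = 5 × 5; 26 = 2 × 13; 27 = 3 × 9; 28 = 2 × 14 — all composite.

a = 24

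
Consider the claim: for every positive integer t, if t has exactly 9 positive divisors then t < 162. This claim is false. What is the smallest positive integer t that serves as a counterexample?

t = 36: τ(36) = 9; 36 < 162.
t = 100: τ(100) = 9; 100 < 162.
t = 196: τ(196) = 9; 196 ≥ 162.
Hence t = 196 is a counterexample.

t = 196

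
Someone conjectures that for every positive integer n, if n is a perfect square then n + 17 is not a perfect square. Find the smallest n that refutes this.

For n = 1, 4, 9, 16, 25, 36, 49 the conclusion holds.
n = 64: 64 = 8² and 64 + 17 = 81 = 9².

n = 64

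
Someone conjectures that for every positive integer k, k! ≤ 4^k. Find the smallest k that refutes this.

We need the least positive integer k for which k! > 4^k.
k = 1: k! = 1 and 4^k = 4, so 1 ≤ 4.
k = 2: k! = 2 and 4^k = 16, so 2 ≤ 16.
k = 3: k! = 6 and 4^k = 64, so 6 ≤ 64.
k = 4: k! = 24 and 4^k = 256, so 24 ≤ 256.
k = 5: k! = 120 and 4^k = 1024, so 120 ≤ 1024.
k = 6: k! = 720 and 4^k = 4096, so 720 ≤ 4096.
k = 7: k! = 5040 and 4^k = 16384, so 5040 ≤ 16384.
k = 8: k! = 40320 and 4^k = 65536, so 40320 ≤ 65536.
k = 9: k! = 362880 and 4^k = 262144, so 362880 > 262144.

k = 9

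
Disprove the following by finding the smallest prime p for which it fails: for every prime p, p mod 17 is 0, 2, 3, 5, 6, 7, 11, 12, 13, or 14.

Check each prime p in order until the claim fails.
For p = 2, 3, 5, 7, …, 31, 37, 41 the conclusion holds.
p = 43: 43 mod 17 = 9 — not in {0, 2, 3, 5, 6, 7, 11, 12, 13, 14}.
Thus p = 43 disproves the claim, and no smaller p works.

p = 43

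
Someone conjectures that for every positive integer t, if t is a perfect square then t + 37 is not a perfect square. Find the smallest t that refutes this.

t = 324

A counterexample is any positive integer t such that t is a perfect square but t + 37 is a perfect square; we check each in order.
For t = 1, 4, 9, 16, …, 225, 256, 289 the conclusion holds.
t = 324: 324 = 18² and 324 + 37 = 361 = 19².
Hence t = 324 is a counterexample.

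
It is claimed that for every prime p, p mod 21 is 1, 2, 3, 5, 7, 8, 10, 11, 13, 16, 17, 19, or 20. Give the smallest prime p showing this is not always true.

p = 67

A counterexample is any prime p such that the claim fails; we check each in order.
The first 18 eligible values, up to p = 61, all satisfy the conclusion.
p = 67: 67 mod 21 = 4 — not in {1, 2, 3, 5, 7, 8, 10, 11, 13, 16, 17, 19, 20}.
So p = 67 is the smallest counterexample.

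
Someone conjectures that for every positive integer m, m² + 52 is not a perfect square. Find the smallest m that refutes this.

Check each positive integer m in order until m² + 52 is a perfect square.
The first 11 eligible values, up to m = 11, all satisfy the conclusion.
m = 12: 12² + 52 = 196 = 14², a perfect square.
Thus m = 12 disproves the claim, and no smaller m works.

m = 12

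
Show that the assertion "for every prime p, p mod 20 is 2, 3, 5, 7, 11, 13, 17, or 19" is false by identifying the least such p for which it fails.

p = 29

We need the least prime p for which the claim fails.
The first 9 eligible values, up to p = 23, all satisfy the conclusion.
p = 29: 29 mod 20 = 9 — not in {2, 3, 5, 7, 11, 13, 17, 19}.
Thus p = 29 disproves the claim, and no smaller p works.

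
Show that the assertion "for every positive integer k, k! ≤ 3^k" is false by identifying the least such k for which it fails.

k = 1: k! = 1 and 3^k = 3, so 1 ≤ 3.
k = 2: k! = 2 and 3^k = 9, so 2 ≤ 9.
k = 3: k! = 6 and 3^k = 27, so 6 ≤ 27.
k = 4: k! = 24 and 3^k = 81, so 24 ≤ 81.
k = 5: k! = 120 and 3^k = 243, so 120 ≤ 243.
k = 6: k! = 720 and 3^k = 729, so 720 ≤ 729.
k = 7: k! = 5040 and 3^k = 2187, so 5040 > 2187.

k = 7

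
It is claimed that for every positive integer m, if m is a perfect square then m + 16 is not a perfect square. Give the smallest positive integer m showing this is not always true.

m = 9

We need the least positive integer m for which m is a perfect square but m + 16 is a perfect square.
m = 1: 1 + 16 = 17, not a perfect square.
m = 4: 4 + 16 = 20, not a perfect square.
m = 9: 9 = 3² and 9 + 16 = 25 = 5².
Hence m = 9 is a counterexample.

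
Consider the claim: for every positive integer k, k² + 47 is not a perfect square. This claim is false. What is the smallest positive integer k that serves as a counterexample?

A counterexample is any positive integer k such that k² + 47 is a perfect square; we check each in order.
The first 22 eligible values, up to k = 22, all satisfy the conclusion.
k = 23: 23² + 47 = 576 = 24², a perfect square.

k = 23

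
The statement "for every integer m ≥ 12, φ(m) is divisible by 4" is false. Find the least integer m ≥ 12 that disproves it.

We need the least integer m ≥ 12 for which φ(m) is not divisible by 4.
m = 12: φ(12) = 4; 4 mod 4 = 0.
m = 13: φ(13) = 12; 12 mod 4 = 0.
m = 14: φ(14) = 6; 6 mod 4 = 2.

m = 14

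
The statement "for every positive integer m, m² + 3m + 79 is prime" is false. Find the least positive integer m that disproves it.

m = 5

A counterexample is any positive integer m such that m² + 3m + 79 is not prime; we check each in order.
The first 4 eligible values, up to m = 4, all satisfy the conclusion.
m = 5: m² + 3m + 79 = 119 = 7 × 17, composite.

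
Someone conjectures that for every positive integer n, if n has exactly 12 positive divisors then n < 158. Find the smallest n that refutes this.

We need the least positive integer n for which n has exactly 12 positive divisors but the claim fails.
For n = 60, 72, 84, 90, …, 140, 150, 156 the conclusion holds.
n = 160: τ(160) = 12; 160 ≥ 158.
Thus n = 160 disproves the claim, and no smaller n works.

n = 160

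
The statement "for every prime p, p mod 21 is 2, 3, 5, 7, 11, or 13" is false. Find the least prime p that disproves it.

Check each prime p in order until the claim fails.
For p = 2, 3, 5, 7, 11, 13 the conclusion holds.
p = 17: 17 mod 21 = 17 — not in {2, 3, 5, 7, 11, 13}.
So p = 17 is the smallest counterexample.

p = 17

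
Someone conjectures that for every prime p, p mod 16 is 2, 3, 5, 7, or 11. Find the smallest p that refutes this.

p = 13

We need the least prime p for which the claim fails.
The first 5 eligible values, up to p = 11, all satisfy the conclusion.
p = 13: 13 mod 16 = 13 — not in {2, 3, 5, 7, 11}.
Hence p = 13 is a counterexample.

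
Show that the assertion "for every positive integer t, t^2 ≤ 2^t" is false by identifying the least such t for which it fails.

t = 3

t = 1: t^2 = 1 and 2^t = 2, so 1 ≤ 2.
t = 2: t^2 = 4 and 2^t = 4, so 4 ≤ 4.
t = 3: t^2 = 9 and 2^t = 8, so 9 > 8.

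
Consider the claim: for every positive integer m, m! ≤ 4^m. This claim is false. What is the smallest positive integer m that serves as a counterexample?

A counterexample is any positive integer m such that m! > 4^m; we check each in order.
m = 1: m! = 1 and 4^m = 4, so 1 ≤ 4.
m = 2: m! = 2 and 4^m = 16, so 2 ≤ 16.
m = 3: m! = 6 and 4^m = 64, so 6 ≤ 64.
m = 4: m! = 24 and 4^m = 256, so 24 ≤ 256.
m = 5: m! = 120 and 4^m = 1024, so 120 ≤ 1024.
m = 6: m! = 720 and 4^m = 4096, so 720 ≤ 4096.
m = 7: m! = 5040 and 4^m = 16384, so 5040 ≤ 16384.
m = 8: m! = 40320 and 4^m = 65536, so 40320 ≤ 65536.
m = 9: m! = 362880 and 4^m = 262144, so 362880 > 262144.
Thus m = 9 disproves the claim, and no smaller m works.

m = 9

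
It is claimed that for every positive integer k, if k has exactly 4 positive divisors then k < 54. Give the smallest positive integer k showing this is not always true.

A counterexample is any positive integer k such that k has exactly 4 positive divisors but the claim fails; we check each in order.
For k = 6, 8, 10, 14, …, 39, 46, 51 the conclusion holds.
k = 55: τ(55) = 4; 55 ≥ 54.

k = 55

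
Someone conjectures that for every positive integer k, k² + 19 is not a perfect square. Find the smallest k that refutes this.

A counterexample is any positive integer k such that k² + 19 is a perfect square; we check each in order.
The first 8 eligible values, up to k = 8, all satisfy the conclusion.
k = 9: 9² + 19 = 100 = 10², a perfect square.
Hence k = 9 is a counterexample.

k = 9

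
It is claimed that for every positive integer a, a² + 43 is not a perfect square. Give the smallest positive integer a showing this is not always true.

a = 21

Check each positive integer a in order until a² + 43 is a perfect square.
For a = 1, 2, 3, 4, …, 18, 19, 20 the conclusion holds.
a = 21: 21² + 43 = 484 = 22², a perfect square.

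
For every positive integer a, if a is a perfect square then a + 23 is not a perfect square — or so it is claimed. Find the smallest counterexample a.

a = 121

Check each positive integer a in order until a is a perfect square but a + 23 is a perfect square.
For a = 1, 4, 9, 16, 25, 36, 49, 64, 81, 100 the conclusion holds.
a = 121: 121 = 11² and 121 + 23 = 144 = 12².
Thus a = 121 disproves the claim, and no smaller a works.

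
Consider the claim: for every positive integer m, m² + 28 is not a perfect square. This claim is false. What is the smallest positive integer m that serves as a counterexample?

m = 6

A counterexample is any positive integer m such that m² + 28 is a perfect square; we check each in order.
The first 5 eligible values, up to m = 5, all satisfy the conclusion.
m = 6: 6² + 28 = 64 = 8², a perfect square.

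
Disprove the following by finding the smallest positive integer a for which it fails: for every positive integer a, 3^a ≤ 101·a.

A counterexample is any positive integer a such that 3^a > 101·a; we check each in order.
For a = 1, 2, 3, 4, 5 the conclusion holds.
a = 6: 3^a = 729 and 101·a = 606, so 729 > 606.
So a = 6 is the smallest counterexample.

a = 6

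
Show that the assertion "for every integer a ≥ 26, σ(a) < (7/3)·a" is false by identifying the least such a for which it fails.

a = 30

Check each integer a ≥ 26 in order until the claim fails.
For a = 26, 27, 28, 29 the conclusion holds.
a = 30: σ(30) = 72; 72 ≥ 70.
Thus a = 30 disproves the claim, and no smaller a works.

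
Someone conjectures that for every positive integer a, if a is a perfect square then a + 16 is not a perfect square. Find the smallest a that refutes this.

a = 9

A counterexample is any positive integer a such that a is a perfect square but a + 16 is a perfect square; we check each in order.
For a = 1, 4 the conclusion holds.
a = 9: 9 = 3² and 9 + 16 = 25 = 5².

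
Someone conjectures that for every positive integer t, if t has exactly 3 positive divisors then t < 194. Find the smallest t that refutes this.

t = 289

The first 6 eligible values, up to t = 169, all satisfy the conclusion.
t = 289: τ(289) = 3; 289 ≥ 194.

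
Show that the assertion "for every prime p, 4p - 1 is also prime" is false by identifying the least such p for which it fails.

We need the least prime p for which 4p - 1 is not prime.
For p = 2, 3, 5 the conclusion holds.
p = 7: 4p - 1 = 27 = 3 × 9, not prime.
So p = 7 is the smallest counterexample.

p = 7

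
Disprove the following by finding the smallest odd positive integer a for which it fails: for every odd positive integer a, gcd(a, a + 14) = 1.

Check each odd positive integer a in order until gcd(a, a + 14) > 1.
For a = 1, 3, 5 the conclusion holds.
a = 7: gcd(7, 21) = 7.
Hence a = 7 is a counterexample.

a = 7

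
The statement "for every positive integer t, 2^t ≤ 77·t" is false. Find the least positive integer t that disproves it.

t = 10

For t = 1, 2, 3, 4, 5, 6, 7, 8, 9 the conclusion holds.
t = 10: 2^t = 1024 and 77·t = 770, so 1024 > 770.
Thus t = 10 disproves the claim, and no smaller t works.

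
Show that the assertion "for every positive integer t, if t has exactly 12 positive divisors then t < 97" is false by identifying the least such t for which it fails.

A counterexample is any positive integer t such that t has exactly 12 positive divisors but the claim fails; we check each in order.
t = 60: τ(60) = 12; 60 < 97.
t = 72: τ(72) = 12; 72 < 97.
t = 84: τ(84) = 12; 84 < 97.
t = 90: τ(90) = 12; 90 < 97.
t = 96: τ(96) = 12; 96 < 97.
t = 108: τ(108) = 12; 108 ≥ 97.

t = 108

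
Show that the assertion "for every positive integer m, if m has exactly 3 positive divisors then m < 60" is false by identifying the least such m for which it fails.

A counterexample is any positive integer m such that m has exactly 3 positive divisors but the claim fails; we check each in order.
The first 4 eligible values, up to m = 49, all satisfy the conclusion.
m = 121: τ(121) = 3; 121 ≥ 60.
Thus m = 121 disproves the claim, and no smaller m works.

m = 121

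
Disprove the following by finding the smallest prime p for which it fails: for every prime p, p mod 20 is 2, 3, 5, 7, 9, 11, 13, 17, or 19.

p = 41

For p = 2, 3, 5, 7, …, 29, 31, 37 the conclusion holds.
p = 41: 41 mod 20 = 1 — not in {2, 3, 5, 7, 9, 11, 13, 17, 19}.
Thus p = 41 disproves the claim, and no smaller p works.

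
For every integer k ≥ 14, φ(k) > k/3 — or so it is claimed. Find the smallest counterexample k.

A counterexample is any integer k ≥ 14 such that the claim fails; we check each in order.
For k = 14, 15, 16, 17 the conclusion holds.
k = 18: φ(18) = 6 and 18/3 = 6, so φ(18) ≤ 18/3.
So k = 18 is the smallest counterexample.

k = 18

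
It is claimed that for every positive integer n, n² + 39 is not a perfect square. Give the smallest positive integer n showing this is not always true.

n = 5

Check each positive integer n in order until n² + 39 is a perfect square.
n = 1: 1² + 39 = 40, not a perfect square.
n = 2: 2² + 39 = 43, not a perfect square.
n = 3: 3² + 39 = 48, not a perfect square.
n = 4: 4² + 39 = 55, not a perfect square.
n = 5: 5² + 39 = 64 = 8², a perfect square.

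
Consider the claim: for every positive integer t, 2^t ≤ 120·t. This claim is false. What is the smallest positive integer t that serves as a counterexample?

Check each positive integer t in order until 2^t > 120·t.
The first 10 eligible values, up to t = 10, all satisfy the conclusion.
t = 11: 2^t = 2048 and 120·t = 1320, so 2048 > 1320.

t = 11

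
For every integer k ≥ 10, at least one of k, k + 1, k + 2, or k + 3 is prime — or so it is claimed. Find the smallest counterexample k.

k = 24

Check each integer k ≥ 10 in order until k, k + 1, k + 2, k + 3 are all composite.
For k = 10, 11, 12, 13, …, 21, 22, 23 the conclusion holds.
k = 24: 24 = 2 × 12; 25 = 5 × 5; 26 = 2 × 13; 27 = 3 × 9 — all composite.
So k = 24 is the smallest counterexample.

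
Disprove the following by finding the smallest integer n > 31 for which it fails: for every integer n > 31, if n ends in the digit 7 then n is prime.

n = 37: 37 ends in 7 and is prime.
n = 47: 47 ends in 7 and is prime.
n = 57: 57 ends in 7; 57 = 3 × 19, composite.

n = 57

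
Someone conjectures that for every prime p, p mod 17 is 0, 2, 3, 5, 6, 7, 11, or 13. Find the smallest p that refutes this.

p = 29

We need the least prime p for which the claim fails.
For p = 2, 3, 5, 7, 11, 13, 17, 19, 23 the conclusion holds.
p = 29: 29 mod 17 = 12 — not in {0, 2, 3, 5, 6, 7, 11, 13}.
Thus p = 29 disproves the claim, and no smaller p works.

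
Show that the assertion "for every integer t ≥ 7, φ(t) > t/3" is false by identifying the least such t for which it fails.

We need the least integer t ≥ 7 for which the claim fails.
t = 7: φ(7) = 6 and 7/3 = 7/3, so φ(7) > 7/3.
t = 8: φ(8) = 4 and 8/3 = 8/3, so φ(8) > 8/3.
t = 9: φ(9) = 6 and 9/3 = 3, so φ(9) > 9/3.
t = 10: φ(10) = 4 and 10/3 = 10/3, so φ(10) > 10/3.
t = 11: φ(11) = 10 and 11/3 = 11/3, so φ(11) > 11/3.
t = 12: φ(12) = 4 and 12/3 = 4, so φ(12) ≤ 12/3.

t = 12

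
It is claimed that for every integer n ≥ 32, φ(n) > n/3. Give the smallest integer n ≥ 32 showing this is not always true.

We need the least integer n ≥ 32 for which the claim fails.
For n = 32, 33, 34, 35 the conclusion holds.
n = 36: φ(36) = 12 and 36/3 = 12, so φ(36) ≤ 36/3.

n = 36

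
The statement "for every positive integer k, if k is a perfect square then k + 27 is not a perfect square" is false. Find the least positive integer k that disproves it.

Check each positive integer k in order until k is a perfect square but k + 27 is a perfect square.
For k = 1, 4 the conclusion holds.
k = 9: 9 = 3² and 9 + 27 = 36 = 6².

k = 9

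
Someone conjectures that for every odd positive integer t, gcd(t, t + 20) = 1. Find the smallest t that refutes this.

A counterexample is any odd positive integer t such that gcd(t, t + 20) > 1; we check each in order.
t = 1: gcd(1, 21) = 1.
t = 3: gcd(3, 23) = 1.
t = 5: gcd(5, 25) = 5.
Hence t = 5 is a counterexample.

t = 5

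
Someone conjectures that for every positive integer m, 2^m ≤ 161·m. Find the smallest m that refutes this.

m = 11

For m = 1, 2, 3, 4, 5, 6, 7, 8, 9, 10 the conclusion holds.
m = 11: 2^m = 2048 and 161·m = 1771, so 2048 > 1771.
Hence m = 11 is a counterexample.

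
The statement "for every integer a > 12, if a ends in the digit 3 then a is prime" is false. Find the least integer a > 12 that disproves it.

For a = 13, 23 the conclusion holds.
a = 33: 33 ends in 3; 33 = 3 × 11, composite.
Hence a = 33 is a counterexample.

a = 33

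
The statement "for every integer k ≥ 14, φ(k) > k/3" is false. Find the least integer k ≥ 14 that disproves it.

A counterexample is any integer k ≥ 14 such that the claim fails; we check each in order.
The first 4 eligible values, up to k = 17, all satisfy the conclusion.
k = 18: φ(18) = 6 and 18/3 = 6, so φ(18) ≤ 18/3.

k = 18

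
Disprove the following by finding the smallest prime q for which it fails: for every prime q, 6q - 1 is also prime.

q = 2: 6q - 1 = 11, prime.
q = 3: 6q - 1 = 17, prime.
q = 5: 6q - 1 = 29, prime.
q = 7: 6q - 1 = 41, prime.
q = 11: 6q - 1 = 65 = 5 × 13, not prime.
Hence q = 11 is a counterexample.

q = 11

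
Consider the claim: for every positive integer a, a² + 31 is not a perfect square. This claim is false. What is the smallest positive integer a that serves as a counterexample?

Check each positive integer a in order until a² + 31 is a perfect square.
For a = 1, 2, 3, 4, …, 12, 13, 14 the conclusion holds.
a = 15: 15² + 31 = 256 = 16², a perfect square.
Thus a = 15 disproves the claim, and no smaller a works.

a = 15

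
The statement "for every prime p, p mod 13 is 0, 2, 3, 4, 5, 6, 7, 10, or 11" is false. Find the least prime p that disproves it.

The first 14 eligible values, up to p = 43, all satisfy the conclusion.
p = 47: 47 mod 13 = 8 — not in {0, 2, 3, 4, 5, 6, 7, 10, 11}.
So p = 47 is the smallest counterexample.

p = 47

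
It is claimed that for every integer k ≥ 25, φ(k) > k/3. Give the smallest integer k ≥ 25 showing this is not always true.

We need the least integer k ≥ 25 for which the claim fails.
k = 25: φ(25) = 20 and 25/3 = 25/3, so φ(25) > 25/3.
k = 26: φ(26) = 12 and 26/3 = 26/3, so φ(26) > 26/3.
k = 27: φ(27) = 18 and 27/3 = 9, so φ(27) > 27/3.
k = 28: φ(28) = 12 and 28/3 = 28/3, so φ(28) > 28/3.
k = 29: φ(29) = 28 and 29/3 = 29/3, so φ(29) > 29/3.
k = 30: φ(30) = 8 and 30/3 = 10, so φ(30) ≤ 30/3.

k = 30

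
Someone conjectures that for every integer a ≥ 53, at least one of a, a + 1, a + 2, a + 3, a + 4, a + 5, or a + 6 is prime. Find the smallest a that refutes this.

A counterexample is any integer a ≥ 53 such that a, a + 1, a + 2, a + 3, a + 4, a + 5, a + 6 are all composite; we check each in order.
For a = 53, 54, 55, 56, …, 87, 88, 89 the conclusion holds.
a = 90: 90 = 2 × 45; 91 = 7 × 13; 92 = 2 × 46; 93 = 3 × 31; 94 = 2 × 47; 95 = 5 × 19; 96 = 2 × 48 — all composite.

a = 90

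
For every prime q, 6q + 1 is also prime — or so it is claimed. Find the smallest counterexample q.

q = 19

Check each prime q in order until 6q + 1 is not prime.
q = 2: 6q + 1 = 13, prime.
q = 3: 6q + 1 = 19, prime.
q = 5: 6q + 1 = 31, prime.
q = 7: 6q + 1 = 43, prime.
q = 11: 6q + 1 = 67, prime.
q = 13: 6q + 1 = 79, prime.
q = 17: 6q + 1 = 103, prime.
q = 19: 6q + 1 = 115 = 5 × 23, not prime.
Hence q = 19 is a counterexample.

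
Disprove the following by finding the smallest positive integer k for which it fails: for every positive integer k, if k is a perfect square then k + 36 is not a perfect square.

k = 64

The first 7 eligible values, up to k = 49, all satisfy the conclusion.
k = 64: 64 = 8² and 64 + 36 = 100 = 10².
So k = 64 is the smallest counterexample.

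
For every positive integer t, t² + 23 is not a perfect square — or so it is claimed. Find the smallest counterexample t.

t = 11

We need the least positive integer t for which t² + 23 is a perfect square.
The first 10 eligible values, up to t = 10, all satisfy the conclusion.
t = 11: 11² + 23 = 144 = 12², a perfect square.
So t = 11 is the smallest counterexample.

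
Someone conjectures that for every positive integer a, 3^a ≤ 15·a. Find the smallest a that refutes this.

A counterexample is any positive integer a such that 3^a > 15·a; we check each in order.
For a = 1, 2, 3 the conclusion holds.
a = 4: 3^a = 81 and 15·a = 60, so 81 > 60.

a = 4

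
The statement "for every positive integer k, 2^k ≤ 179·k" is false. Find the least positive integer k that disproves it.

A counterexample is any positive integer k such that 2^k > 179·k; we check each in order.
For k = 1, 2, 3, 4, 5, 6, 7, 8, 9, 10 the conclusion holds.
k = 11: 2^k = 2048 and 179·k = 1969, so 2048 > 1969.
Hence k = 11 is a counterexample.

k = 11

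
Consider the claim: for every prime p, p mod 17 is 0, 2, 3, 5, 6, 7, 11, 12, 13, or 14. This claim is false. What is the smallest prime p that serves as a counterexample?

We need the least prime p for which the claim fails.
For p = 2, 3, 5, 7, …, 31, 37, 41 the conclusion holds.
p = 43: 43 mod 17 = 9 — not in {0, 2, 3, 5, 6, 7, 11, 12, 13, 14}.
Hence p = 43 is a counterexample.

p = 43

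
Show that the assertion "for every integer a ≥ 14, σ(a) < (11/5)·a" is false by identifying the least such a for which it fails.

a = 24

Check each integer a ≥ 14 in order until the claim fails.
The first 10 eligible values, up to a = 23, all satisfy the conclusion.
a = 24: σ(24) = 60; 60 ≥ 264/5.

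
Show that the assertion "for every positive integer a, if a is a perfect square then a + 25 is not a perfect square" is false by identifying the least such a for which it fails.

a = 144

We need the least positive integer a for which a is a perfect square but a + 25 is a perfect square.
For a = 1, 4, 9, 16, …, 81, 100, 121 the conclusion holds.
a = 144: 144 = 12² and 144 + 25 = 169 = 13².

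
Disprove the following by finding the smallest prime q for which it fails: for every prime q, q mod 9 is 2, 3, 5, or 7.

We need the least prime q for which the claim fails.
For q = 2, 3, 5, 7, 11 the conclusion holds.
q = 13: 13 mod 9 = 4 — not in {2, 3, 5, 7}.
So q = 13 is the smallest counterexample.

q = 13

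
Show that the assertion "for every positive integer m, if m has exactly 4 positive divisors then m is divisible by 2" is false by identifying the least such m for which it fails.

Check each positive integer m in order until m has exactly 4 positive divisors but m is not divisible by 2.
For m = 6, 8, 10, 14 the conclusion holds.
m = 15: τ(15) = 4; 15 mod 2 = 1.
Thus m = 15 disproves the claim, and no smaller m works.

m = 15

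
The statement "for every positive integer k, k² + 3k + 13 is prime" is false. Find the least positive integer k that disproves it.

For k = 1, 2, 3, 4, 5, 6, 7, 8 the conclusion holds.
k = 9: k² + 3k + 13 = 121 = 11 × 11, composite.
Thus k = 9 disproves the claim, and no smaller k works.

k = 9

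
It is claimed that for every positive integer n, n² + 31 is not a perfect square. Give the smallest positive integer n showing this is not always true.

n = 15

Check each positive integer n in order until n² + 31 is a perfect square.
For n = 1, 2, 3, 4, …, 12, 13, 14 the conclusion holds.
n = 15: 15² + 31 = 256 = 16², a perfect square.
Thus n = 15 disproves the claim, and no smaller n works.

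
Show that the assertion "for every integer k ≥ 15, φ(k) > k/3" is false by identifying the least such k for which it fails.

Check each integer k ≥ 15 in order until the claim fails.
For k = 15, 16, 17 the conclusion holds.
k = 18: φ(18) = 6 and 18/3 = 6, so φ(18) ≤ 18/3.
So k = 18 is the smallest counterexample.

k = 18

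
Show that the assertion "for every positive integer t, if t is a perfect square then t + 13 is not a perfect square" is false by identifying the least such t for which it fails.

A counterexample is any positive integer t such that t is a perfect square but t + 13 is a perfect square; we check each in order.
t = 1: 1 + 13 = 14, not a perfect square.
t = 4: 4 + 13 = 17, not a perfect square.
t = 9: 9 + 13 = 22, not a perfect square.
t = 16: 16 + 13 = 29, not a perfect square.
t = 25: 25 + 13 = 38, not a perfect square.
t = 36: 36 = 6² and 36 + 13 = 49 = 7².

t = 36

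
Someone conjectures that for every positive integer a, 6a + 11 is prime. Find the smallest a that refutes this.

a = 4

We need the least positive integer a for which 6a + 11 is not prime.
For a = 1, 2, 3 the conclusion holds.
a = 4: 6a + 11 = 35 = 5 × 7, composite.
So a = 4 is the smallest counterexample.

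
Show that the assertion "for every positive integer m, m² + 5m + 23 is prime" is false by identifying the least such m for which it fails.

Check each positive integer m in order until m² + 5m + 23 is not prime.
For m = 1, 2, 3, 4, …, 11, 12, 13 the conclusion holds.
m = 14: m² + 5m + 23 = 289 = 17 × 17, composite.
Hence m = 14 is a counterexample.

m = 14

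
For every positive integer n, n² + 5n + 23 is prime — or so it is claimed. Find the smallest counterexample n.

Check each positive integer n in order until n² + 5n + 23 is not prime.
For n = 1, 2, 3, 4, …, 11, 12, 13 the conclusion holds.
n = 14: n² + 5n + 23 = 289 = 17 × 17, composite.
Thus n = 14 disproves the claim, and no smaller n works.

n = 14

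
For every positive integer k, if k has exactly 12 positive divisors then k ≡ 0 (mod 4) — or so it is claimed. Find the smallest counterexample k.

k = 90

Check each positive integer k in order until k has exactly 12 positive divisors but the claim fails.
For k = 60, 72, 84 the conclusion holds.
k = 90: τ(90) = 12; 90 ≡ 2 (mod 4).
Hence k = 90 is a counterexample.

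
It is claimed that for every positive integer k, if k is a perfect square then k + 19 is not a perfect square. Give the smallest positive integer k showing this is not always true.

For k = 1, 4, 9, 16, 25, 36, 49, 64 the conclusion holds.
k = 81: 81 = 9² and 81 + 19 = 100 = 10².

k = 81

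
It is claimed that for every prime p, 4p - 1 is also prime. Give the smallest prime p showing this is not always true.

p = 7

Check each prime p in order until 4p - 1 is not prime.
For p = 2, 3, 5 the conclusion holds.
p = 7: 4p - 1 = 27 = 3 × 9, not prime.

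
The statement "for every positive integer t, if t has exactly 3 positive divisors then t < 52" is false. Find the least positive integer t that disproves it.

t = 121

The first 4 eligible values, up to t = 49, all satisfy the conclusion.
t = 121: τ(121) = 3; 121 ≥ 52.
So t = 121 is the smallest counterexample.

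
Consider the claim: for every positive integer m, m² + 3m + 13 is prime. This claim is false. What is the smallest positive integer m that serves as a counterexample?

A counterexample is any positive integer m such that m² + 3m + 13 is not prime; we check each in order.
m = 1: m² + 3m + 13 = 17, prime.
m = 2: m² + 3m + 13 = 23, prime.
m = 3: m² + 3m + 13 = 31, prime.
m = 4: m² + 3m + 13 = 41, prime.
m = 5: m² + 3m + 13 = 53, prime.
m = 6: m² + 3m + 13 = 67, prime.
m = 7: m² + 3m + 13 = 83, prime.
m = 8: m² + 3m + 13 = 101, prime.
m = 9: m² + 3m + 13 = 121 = 11 × 11, composite.

m = 9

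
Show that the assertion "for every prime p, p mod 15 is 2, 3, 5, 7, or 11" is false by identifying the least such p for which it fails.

Check each prime p in order until the claim fails.
The first 5 eligible values, up to p = 11, all satisfy the conclusion.
p = 13: 13 mod 15 = 13 — not in {2, 3, 5, 7, 11}.
Thus p = 13 disproves the claim, and no smaller p works.

p = 13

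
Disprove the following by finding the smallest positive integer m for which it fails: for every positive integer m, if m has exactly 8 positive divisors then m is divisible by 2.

Check each positive integer m in order until m has exactly 8 positive divisors but m is not divisible by 2.
For m = 24, 30, 40, 42, …, 88, 102, 104 the conclusion holds.
m = 105: τ(105) = 8; 105 mod 2 = 1.
Hence m = 105 is a counterexample.

m = 105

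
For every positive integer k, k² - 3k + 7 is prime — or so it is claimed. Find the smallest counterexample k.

k = 6

Check each positive integer k in order until k² - 3k + 7 is not prime.
The first 5 eligible values, up to k = 5, all satisfy the conclusion.
k = 6: k² - 3k + 7 = 25 = 5 × 5, composite.
So k = 6 is the smallest counterexample.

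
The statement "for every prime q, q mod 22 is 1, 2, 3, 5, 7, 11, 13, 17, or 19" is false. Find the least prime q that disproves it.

For q = 2, 3, 5, 7, 11, 13, 17, 19, 23, 29 the conclusion holds.
q = 31: 31 mod 22 = 9 — not in {1, 2, 3, 5, 7, 11, 13, 17, 19}.
Thus q = 31 disproves the claim, and no smaller q works.

q = 31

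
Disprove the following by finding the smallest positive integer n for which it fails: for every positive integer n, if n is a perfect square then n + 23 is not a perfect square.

n = 121

We need the least positive integer n for which n is a perfect square but n + 23 is a perfect square.
For n = 1, 4, 9, 16, 25, 36, 49, 64, 81, 100 the conclusion holds.
n = 121: 121 = 11² and 121 + 23 = 144 = 12².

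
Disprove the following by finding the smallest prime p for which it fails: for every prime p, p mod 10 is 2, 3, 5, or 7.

For p = 2, 3, 5, 7 the conclusion holds.
p = 11: 11 mod 10 = 1 — not in {2, 3, 5, 7}.

p = 11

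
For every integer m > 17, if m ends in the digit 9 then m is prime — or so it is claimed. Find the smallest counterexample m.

m = 39

We need the least integer m > 17 for which m ends in the digit 9 but m is not prime.
For m = 19, 29 the conclusion holds.
m = 39: 39 ends in 9; 39 = 3 × 13, composite.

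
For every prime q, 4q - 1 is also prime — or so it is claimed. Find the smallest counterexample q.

A counterexample is any prime q such that 4q - 1 is not prime; we check each in order.
For q = 2, 3, 5 the conclusion holds.
q = 7: 4q - 1 = 27 = 3 × 9, not prime.

q = 7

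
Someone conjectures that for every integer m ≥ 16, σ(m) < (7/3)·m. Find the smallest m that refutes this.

m = 24

The first 8 eligible values, up to m = 23, all satisfy the conclusion.
m = 24: σ(24) = 60; 60 ≥ 56.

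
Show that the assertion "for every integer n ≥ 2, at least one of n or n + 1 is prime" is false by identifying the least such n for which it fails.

A counterexample is any integer n ≥ 2 such that n, n + 1 are both composite; we check each in order.
For n = 2, 3, 4, 5, 6, 7 the conclusion holds.
n = 8: 8 = 2 × 4; 9 = 3 × 3 — both composite.
So n = 8 is the smallest counterexample.

n = 8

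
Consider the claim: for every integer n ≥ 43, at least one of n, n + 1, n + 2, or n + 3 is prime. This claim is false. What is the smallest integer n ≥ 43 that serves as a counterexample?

n = 43: 43 is prime.
n = 44: 47 is prime.
n = 45: 47 is prime.
n = 46: 47 is prime.
n = 47: 47 is prime.
n = 48: 48 = 2 × 24; 49 = 7 × 7; 50 = 2 × 25; 51 = 3 × 17 — all composite.
Thus n = 48 disproves the claim, and no smaller n works.

n = 48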